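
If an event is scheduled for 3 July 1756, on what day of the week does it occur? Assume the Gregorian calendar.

Saturday

Doomsday rule: the anchor day for the 1700s is Sunday. For year 56: 56÷12 = 4 r 8, and 8÷4 = 2, so 4+8+2 = 14.
Sunday + 14 ≡ Sunday — that's 1756's doomsday.
In July the doomsday date is Jul 11.
Jul 3 is 8 days before Jul 11; 8 mod 7 = 1, so Sunday − 1 = Saturday.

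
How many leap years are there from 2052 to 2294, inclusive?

59

Multiples of 4 in [2052,2294]: 61.
Of those, multiples of 100: 2 (not leap unless ÷400).
Multiples of 400: 0.
Leap years = 61 − 2 + 0 = 59.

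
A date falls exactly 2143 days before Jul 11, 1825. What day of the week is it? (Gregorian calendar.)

Sunday

Jul 11, 1825 is a Monday.
2143 mod 7 = 1, so 2143 days before a Monday is Monday − 1 = Sunday.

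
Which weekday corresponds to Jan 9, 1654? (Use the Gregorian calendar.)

Doomsday rule: the anchor day for the 1600s is Tuesday. For year 54: 54÷12 = 4 r 6, and 6÷4 = 1, so 4+6+1 = 11.
Tuesday + 11 ≡ Saturday — that's 1654's doomsday.
In January the doomsday date is Jan 3 (1654 is not a leap year).
Jan 9 is 6 days after Jan 3; 6 mod 7 = 6, so Saturday + 6 = Friday.

Friday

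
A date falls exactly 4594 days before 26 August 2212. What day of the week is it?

First find the weekday of Aug 26, 2212. Doomsday rule: the anchor day for the 2200s is Friday. For year 12: 12÷12 = 1 r 0, and 0÷4 = 0, so 1+0+0 = 1.
Friday + 1 ≡ Saturday — that's 2212's doomsday.
In August the doomsday date is Aug 8.
Aug 26 is 18 days after Aug 8; 18 mod 7 = 4, so Saturday + 4 = Wednesday.
4594 mod 7 = 2, so 4594 days before a Wednesday is Wednesday − 2 = Monday.

Monday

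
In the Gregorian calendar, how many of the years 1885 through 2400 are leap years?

Multiples of 4 in [1885,2400]: 129.
Of those, multiples of 100: 6 (not leap unless ÷400).
Multiples of 400: 2.
Leap years = 129 − 6 + 2 = 125.

125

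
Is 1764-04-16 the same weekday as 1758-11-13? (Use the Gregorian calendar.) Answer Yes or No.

From Nov 13, 1758 to Apr 16, 1764 is 1981 days.
1981 mod 7 = 0, so they are the same weekday.
(Nov 13, 1758 is a Monday; Apr 16, 1764 is a Monday.)

Yes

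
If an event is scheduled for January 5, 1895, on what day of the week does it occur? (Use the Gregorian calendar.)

Doomsday rule: the anchor day for the 1800s is Friday. For year 95: 95÷12 = 7 r 11, and 11÷4 = 2, so 7+11+2 = 20.
Friday + 20 ≡ Thursday — that's 1895's doomsday.
In January the doomsday date is Jan 3 (1895 is not a leap year).
Jan 5 is 2 days after Jan 3; 2 mod 7 = 2, so Thursday + 2 = Saturday.

Saturday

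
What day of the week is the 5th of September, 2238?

Wednesday

Doomsday rule: the anchor day for the 2200s is Friday. For year 38: 38÷12 = 3 r 2, and 2÷4 = 0, so 3+2+0 = 5.
Friday + 5 ≡ Wednesday — that's 2238's doomsday.
In September the doomsday date is Sep 5.
Sep 5 is the doomsday itself: Wednesday.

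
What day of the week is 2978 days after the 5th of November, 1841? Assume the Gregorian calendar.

Monday

First find the weekday of Nov 5, 1841. Doomsday rule: the anchor day for the 1800s is Friday. For year 41: 41÷12 = 3 r 5, and 5÷4 = 1, so 3+5+1 = 9.
Friday + 9 ≡ Sunday — that's 1841's doomsday.
In November the doomsday date is Nov 7.
Nov 5 is 2 days before Nov 7; 2 mod 7 = 2, so Sunday − 2 = Friday.
2978 mod 7 = 3, so 2978 days after a Friday is Friday + 3 = Monday.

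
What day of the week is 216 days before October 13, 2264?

Friday

Oct 13, 2264 is a Thursday.
216 mod 7 = 6, so 216 days before a Thursday is Thursday − 6 = Friday.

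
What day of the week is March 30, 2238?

Friday

Doomsday rule: the anchor day for the 2200s is Friday. For year 38: 38÷12 = 3 r 2, and 2÷4 = 0, so 3+2+0 = 5.
Friday + 5 ≡ Wednesday — that's 2238's doomsday.
In March the doomsday date is Mar 14.
Mar 30 is 16 days after Mar 14; 16 mod 7 = 2, so Wednesday + 2 = Friday.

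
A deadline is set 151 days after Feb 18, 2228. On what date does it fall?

July 18, 2228

Feb has 29 days: +12 → Mar 1, 2228 (139 left).
Mar has 31 days: +31 → Apr 1, 2228 (108 left).
Apr has 30 days: +30 → May 1, 2228 (78 left).
May has 31 days: +31 → Jun 1, 2228 (47 left).
Jun has 30 days: +30 → Jul 1, 2228 (17 left).
+17 → Jul 18, 2228.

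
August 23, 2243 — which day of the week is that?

Doomsday rule: the anchor day for the 2200s is Friday. For year 43: 43÷12 = 3 r 7, and 7÷4 = 1, so 3+7+1 = 11.
Friday + 11 ≡ Tuesday — that's 2243's doomsday.
In August the doomsday date is Aug 8.
Aug 23 is 15 days after Aug 8; 15 mod 7 = 1, so Tuesday + 1 = Wednesday.

Wednesday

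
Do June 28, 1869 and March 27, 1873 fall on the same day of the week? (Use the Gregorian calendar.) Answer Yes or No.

No

From Jun 28, 1869 to Mar 27, 1873 is 1368 days.
1368 mod 7 = 3, so they are different weekdays.
(Jun 28, 1869 is a Monday; Mar 27, 1873 is a Thursday.)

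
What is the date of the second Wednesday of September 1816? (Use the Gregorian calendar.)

September 1, 1816 is a Sunday.
The first Wednesday is therefore September 4 (3 days later).
The second Wednesday is 4 + 1×7 = September 11.

September 11, 1816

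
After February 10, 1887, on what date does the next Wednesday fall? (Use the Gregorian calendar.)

February 16, 1887

Feb 10, 1887 is a Thursday.
From Thursday to the next Wednesday is 6 days.
Feb 10, 1887 + 6 = Feb 16, 1887.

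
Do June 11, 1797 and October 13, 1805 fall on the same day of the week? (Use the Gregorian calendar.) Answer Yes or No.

From Jun 11, 1797 to Oct 13, 1805 is 3045 days.
3045 mod 7 = 0, so they are the same weekday.
(Jun 11, 1797 is a Sunday; Oct 13, 1805 is a Sunday.)

Yes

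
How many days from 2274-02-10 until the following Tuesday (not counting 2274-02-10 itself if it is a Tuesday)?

Feb 10, 2274 is a Tuesday.
From Tuesday to the next Tuesday is 7 days.

7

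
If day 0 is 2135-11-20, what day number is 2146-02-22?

3747

Nov 20, 2135 → Nov 20, 2136: 366 days (Feb 29, 2136 is in that span).
Nov 20, 2136 → Nov 20, 2137: 365 days.
Nov 20, 2137 → Nov 20, 2138: 365 days.
Nov 20, 2138 → Nov 20, 2139: 365 days.
Nov 20, 2139 → Nov 20, 2140: 366 days (Feb 29, 2140 is in that span).
Nov 20, 2140 → Nov 20, 2141: 365 days.
Nov 20, 2141 → Nov 20, 2142: 365 days.
Nov 20, 2142 → Nov 20, 2143: 365 days.
Nov 20, 2143 → Nov 20, 2144: 366 days (Feb 29, 2144 is in that span).
Nov 20, 2144 → Nov 20, 2145: 365 days.
Nov 20, 2145 → Dec 20, 2145: 30 days (November has 30).
Dec 20, 2145 → Jan 20, 2146: 31 days (December has 31).
Jan 20, 2146 → Feb 20, 2146: 31 days (January has 31).
Feb 20, 2146 → Feb 22, 2146: 2 days.
Total: 3747 days.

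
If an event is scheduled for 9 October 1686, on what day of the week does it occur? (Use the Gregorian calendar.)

Wednesday

Doomsday rule: the anchor day for the 1600s is Tuesday. For year 86: 86÷12 = 7 r 2, and 2÷4 = 0, so 7+2+0 = 9.
Tuesday + 9 ≡ Thursday — that's 1686's doomsday.
In October the doomsday date is Oct 10.
Oct 9 is 1 day before Oct 10; 1 mod 7 = 1, so Thursday − 1 = Wednesday.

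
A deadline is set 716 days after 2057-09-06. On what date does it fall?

+365 (one year) → Sep 6, 2058 (351 left).
Sep has 30 days: +25 → Oct 1, 2058 (326 left).
Oct has 31 days: +31 → Nov 1, 2058 (295 left).
Nov has 30 days: +30 → Dec 1, 2058 (265 left).
Dec has 31 days: +31 → Jan 1, 2059 (234 left).
Jan has 31 days: +31 → Feb 1, 2059 (203 left).
Feb has 28 days: +28 → Mar 1, 2059 (175 left).
Mar has 31 days: +31 → Apr 1, 2059 (144 left).
Apr has 30 days: +30 → May 1, 2059 (114 left).
May has 31 days: +31 → Jun 1, 2059 (83 left).
Jun has 30 days: +30 → Jul 1, 2059 (53 left).
Jul has 31 days: +31 → Aug 1, 2059 (22 left).
+22 → Aug 23, 2059.

August 23, 2059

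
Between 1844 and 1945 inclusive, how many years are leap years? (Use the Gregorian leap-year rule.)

Multiples of 4 in [1844,1945]: 26.
Of those, multiples of 100: 1 (not leap unless ÷400).
Multiples of 400: 0.
Leap years = 26 − 1 + 0 = 25.

25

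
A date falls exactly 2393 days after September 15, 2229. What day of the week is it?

Monday

First find the weekday of Sep 15, 2229. Doomsday rule: the anchor day for the 2200s is Friday. For year 29: 29÷12 = 2 r 5, and 5÷4 = 1, so 2+5+1 = 8.
Friday + 8 ≡ Saturday — that's 2229's doomsday.
In September the doomsday date is Sep 5.
Sep 15 is 10 days after Sep 5; 10 mod 7 = 3, so Saturday + 3 = Tuesday.
2393 mod 7 = 6, so 2393 days after a Tuesday is Tuesday + 6 = Monday.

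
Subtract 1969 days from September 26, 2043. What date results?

−365 (one year) → Sep 26, 2042 (1604 left).
−365 (one year) → Sep 26, 2041 (1239 left).
−365 (one year) → Sep 26, 2040 (874 left).
−366 (one year; includes Feb 29, 2040) → Sep 26, 2039 (508 left).
−365 (one year) → Sep 26, 2038 (143 left).
−26 → Aug 31, 2038 (end of Aug, 31 days; 117 left).
−31 → Jul 31, 2038 (end of Jul, 31 days; 86 left).
−31 → Jun 30, 2038 (end of Jun, 30 days; 55 left).
−30 → May 31, 2038 (end of May, 31 days; 25 left).
−25 → May 6, 2038.

May 6, 2038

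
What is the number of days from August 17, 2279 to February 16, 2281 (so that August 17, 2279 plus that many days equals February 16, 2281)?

Aug 17, 2279 → Aug 17, 2280: 366 days (Feb 29, 2280 is in that span).
Aug 17, 2280 → Sep 17, 2280: 31 days (August has 31).
Sep 17, 2280 → Oct 17, 2280: 30 days (September has 30).
Oct 17, 2280 → Nov 17, 2280: 31 days (October has 31).
Nov 17, 2280 → Dec 17, 2280: 30 days (November has 30).
Dec 17, 2280 → Jan 17, 2281: 31 days (December has 31).
Jan 17, 2281 → Feb 16, 2281: 30 days.
Total: 549 days.

549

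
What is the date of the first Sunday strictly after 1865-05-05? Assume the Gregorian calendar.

May 5, 1865 is a Friday.
From Friday to the next Sunday is 2 days.
May 5, 1865 + 2 = May 7, 1865.

May 7, 1865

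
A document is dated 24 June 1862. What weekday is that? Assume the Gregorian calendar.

Doomsday rule: the anchor day for the 1800s is Friday. For year 62: 62÷12 = 5 r 2, and 2÷4 = 0, so 5+2+0 = 7.
Friday + 7 ≡ Friday — that's 1862's doomsday.
In June the doomsday date is Jun 6.
Jun 24 is 18 days after Jun 6; 18 mod 7 = 4, so Friday + 4 = Tuesday.

Tuesday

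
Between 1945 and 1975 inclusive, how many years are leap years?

7

Multiples of 4 in [1945,1975]: 7.
Of those, multiples of 100: 0 (not leap unless ÷400).
Multiples of 400: 0.
Leap years = 7 − 0 + 0 = 7.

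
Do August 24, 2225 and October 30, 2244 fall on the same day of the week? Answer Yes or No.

Yes

From Aug 24, 2225 to Oct 30, 2244 is 7007 days.
7007 mod 7 = 0, so they are the same weekday.
(Aug 24, 2225 is a Wednesday; Oct 30, 2244 is a Wednesday.)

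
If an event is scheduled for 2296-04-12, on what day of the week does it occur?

Doomsday rule: the anchor day for the 2200s is Friday. For year 96: 96÷12 = 8 r 0, and 0÷4 = 0, so 8+0+0 = 8.
Friday + 8 ≡ Saturday — that's 2296's doomsday.
In April the doomsday date is Apr 4.
Apr 12 is 8 days after Apr 4; 8 mod 7 = 1, so Saturday + 1 = Sunday.

Sunday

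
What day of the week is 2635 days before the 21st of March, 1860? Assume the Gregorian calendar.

Sunday

First find the weekday of Mar 21, 1860. Doomsday rule: the anchor day for the 1800s is Friday. For year 60: 60÷12 = 5 r 0, and 0÷4 = 0, so 5+0+0 = 5.
Friday + 5 ≡ Wednesday — that's 1860's doomsday.
In March the doomsday date is Mar 14.
Mar 21 is 7 days after Mar 14; 7 mod 7 = 0, so Wednesday + 0 = Wednesday.
2635 mod 7 = 3, so 2635 days before a Wednesday is Wednesday − 3 = Sunday.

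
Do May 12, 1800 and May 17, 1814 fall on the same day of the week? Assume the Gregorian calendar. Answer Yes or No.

From May 12, 1800 to May 17, 1814 is 5118 days.
5118 mod 7 = 1, so they are different weekdays.
(May 12, 1800 is a Monday; May 17, 1814 is a Tuesday.)

No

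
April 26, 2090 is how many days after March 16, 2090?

Mar 16, 2090 → Apr 16, 2090: 31 days (March has 31).
Apr 16, 2090 → Apr 26, 2090: 10 days.
Total: 41 days.

41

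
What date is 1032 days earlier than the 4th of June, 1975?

August 6, 1972

−365 (one year) → Jun 4, 1974 (667 left).
−365 (one year) → Jun 4, 1973 (302 left).
−4 → May 31, 1973 (end of May, 31 days; 298 left).
−31 → Apr 30, 1973 (end of Apr, 30 days; 267 left).
−30 → Mar 31, 1973 (end of Mar, 31 days; 237 left).
−31 → Feb 28, 1973 (end of Feb, 28 days; 206 left).
−28 → Jan 31, 1973 (end of Jan, 31 days; 178 left).
−31 → Dec 31, 1972 (end of Dec, 31 days; 147 left).
−31 → Nov 30, 1972 (end of Nov, 30 days; 116 left).
−30 → Oct 31, 1972 (end of Oct, 31 days; 86 left).
−31 → Sep 30, 1972 (end of Sep, 30 days; 55 left).
−30 → Aug 31, 1972 (end of Aug, 31 days; 25 left).
−25 → Aug 6, 1972.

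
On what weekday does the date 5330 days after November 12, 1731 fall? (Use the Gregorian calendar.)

Thursday

First find the weekday of Nov 12, 1731. Doomsday rule: the anchor day for the 1700s is Sunday. For year 31: 31÷12 = 2 r 7, and 7÷4 = 1, so 2+7+1 = 10.
Sunday + 10 ≡ Wednesday — that's 1731's doomsday.
In November the doomsday date is Nov 7.
Nov 12 is 5 days after Nov 7; 5 mod 7 = 5, so Wednesday + 5 = Monday.
5330 mod 7 = 3, so 5330 days after a Monday is Monday + 3 = Thursday.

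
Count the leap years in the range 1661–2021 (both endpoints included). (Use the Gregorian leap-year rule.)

87

Multiples of 4 in [1661,2021]: 90.
Of those, multiples of 100: 4 (not leap unless ÷400).
Multiples of 400: 1.
Leap years = 90 − 4 + 1 = 87.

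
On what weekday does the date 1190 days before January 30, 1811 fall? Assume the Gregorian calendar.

Wednesday

First find the weekday of Jan 30, 1811. Doomsday rule: the anchor day for the 1800s is Friday. For year 11: 11÷12 = 0 r 11, and 11÷4 = 2, so 0+11+2 = 13.
Friday + 13 ≡ Thursday — that's 1811's doomsday.
In January the doomsday date is Jan 3 (1811 is not a leap year).
Jan 30 is 27 days after Jan 3; 27 mod 7 = 6, so Thursday + 6 = Wednesday.
1190 mod 7 = 0, so 1190 days before a Wednesday is Wednesday − 0 = Wednesday.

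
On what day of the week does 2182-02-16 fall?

Saturday

Doomsday rule: the anchor day for the 2100s is Sunday. For year 82: 82÷12 = 6 r 10, and 10÷4 = 2, so 6+10+2 = 18.
Sunday + 18 ≡ Thursday — that's 2182's doomsday.
In February the doomsday date is Feb 28 (2182 is not a leap year).
Feb 16 is 12 days before Feb 28; 12 mod 7 = 5, so Thursday − 5 = Saturday.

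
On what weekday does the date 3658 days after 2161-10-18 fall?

First find the weekday of Oct 18, 2161. Doomsday rule: the anchor day for the 2100s is Sunday. For year 61: 61÷12 = 5 r 1, and 1÷4 = 0, so 5+1+0 = 6.
Sunday + 6 ≡ Saturday — that's 2161's doomsday.
In October the doomsday date is Oct 10.
Oct 18 is 8 days after Oct 10; 8 mod 7 = 1, so Saturday + 1 = Sunday.
3658 mod 7 = 4, so 3658 days after a Sunday is Sunday + 4 = Thursday.

Thursday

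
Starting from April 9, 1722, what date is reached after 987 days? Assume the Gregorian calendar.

+365 (one year) → Apr 9, 1723 (622 left).
+366 (one year; includes Feb 29, 1724) → Apr 9, 1724 (256 left).
Apr has 30 days: +22 → May 1, 1724 (234 left).
May has 31 days: +31 → Jun 1, 1724 (203 left).
Jun has 30 days: +30 → Jul 1, 1724 (173 left).
Jul has 31 days: +31 → Aug 1, 1724 (142 left).
Aug has 31 days: +31 → Sep 1, 1724 (111 left).
Sep has 30 days: +30 → Oct 1, 1724 (81 left).
Oct has 31 days: +31 → Nov 1, 1724 (50 left).
Nov has 30 days: +30 → Dec 1, 1724 (20 left).
+20 → Dec 21, 1724.

December 21, 1724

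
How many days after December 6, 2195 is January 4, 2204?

Dec 6, 2195 → Dec 6, 2196: 366 days (Feb 29, 2196 is in that span).
Dec 6, 2196 → Dec 6, 2197: 365 days.
Dec 6, 2197 → Dec 6, 2198: 365 days.
Dec 6, 2198 → Dec 6, 2199: 365 days.
Dec 6, 2199 → Dec 6, 2200: 365 days.
Dec 6, 2200 → Dec 6, 2201: 365 days.
Dec 6, 2201 → Dec 6, 2202: 365 days.
Dec 6, 2202 → Jan 6, 2203: 31 days (December has 31).
Jan 6, 2203 → Feb 6, 2203: 31 days (January has 31).
Feb 6, 2203 → Mar 6, 2203: 28 days (February has 28).
Mar 6, 2203 → Apr 6, 2203: 31 days (March has 31).
Apr 6, 2203 → May 6, 2203: 30 days (April has 30).
May 6, 2203 → Jun 6, 2203: 31 days (May has 31).
Jun 6, 2203 → Jul 6, 2203: 30 days (June has 30).
Jul 6, 2203 → Aug 6, 2203: 31 days (July has 31).
Aug 6, 2203 → Sep 6, 2203: 31 days (August has 31).
Sep 6, 2203 → Oct 6, 2203: 30 days (September has 30).
Oct 6, 2203 → Nov 6, 2203: 31 days (October has 31).
Nov 6, 2203 → Dec 6, 2203: 30 days (November has 30).
Dec 6, 2203 → Jan 4, 2204: 29 days.
Total: 2950 days.

2950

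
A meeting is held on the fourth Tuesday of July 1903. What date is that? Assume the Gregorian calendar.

July 28, 1903

July 1, 1903 is a Wednesday.
The first Tuesday is therefore July 7 (6 days later).
The fourth Tuesday is 7 + 3×7 = July 28.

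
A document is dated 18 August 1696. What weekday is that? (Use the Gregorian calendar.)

Doomsday rule: the anchor day for the 1600s is Tuesday. For year 96: 96÷12 = 8 r 0, and 0÷4 = 0, so 8+0+0 = 8.
Tuesday + 8 ≡ Wednesday — that's 1696's doomsday.
In August the doomsday date is Aug 8.
Aug 18 is 10 days after Aug 8; 10 mod 7 = 3, so Wednesday + 3 = Saturday.

Saturday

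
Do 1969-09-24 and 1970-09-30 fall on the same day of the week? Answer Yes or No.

From Sep 24, 1969 to Sep 30, 1970 is 371 days.
371 mod 7 = 0, so they are the same weekday.
(Sep 24, 1969 is a Wednesday; Sep 30, 1970 is a Wednesday.)

Yes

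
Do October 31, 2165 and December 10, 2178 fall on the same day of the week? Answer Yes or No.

Yes

From Oct 31, 2165 to Dec 10, 2178 is 4788 days.
4788 mod 7 = 0, so they are the same weekday.
(Oct 31, 2165 is a Thursday; Dec 10, 2178 is a Thursday.)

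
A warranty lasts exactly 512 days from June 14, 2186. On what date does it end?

+365 (one year) → Jun 14, 2187 (147 left).
Jun has 30 days: +17 → Jul 1, 2187 (130 left).
Jul has 31 days: +31 → Aug 1, 2187 (99 left).
Aug has 31 days: +31 → Sep 1, 2187 (68 left).
Sep has 30 days: +30 → Oct 1, 2187 (38 left).
Oct has 31 days: +31 → Nov 1, 2187 (7 left).
+7 → Nov 8, 2187.

November 8, 2187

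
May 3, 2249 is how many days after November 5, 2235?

Nov 5, 2235 → Nov 5, 2236: 366 days (Feb 29, 2236 is in that span).
Nov 5, 2236 → Nov 5, 2237: 365 days.
Nov 5, 2237 → Nov 5, 2238: 365 days.
Nov 5, 2238 → Nov 5, 2239: 365 days.
Nov 5, 2239 → Nov 5, 2240: 366 days (Feb 29, 2240 is in that span).
Nov 5, 2240 → Nov 5, 2241: 365 days.
Nov 5, 2241 → Nov 5, 2242: 365 days.
Nov 5, 2242 → Nov 5, 2243: 365 days.
Nov 5, 2243 → Nov 5, 2244: 366 days (Feb 29, 2244 is in that span).
Nov 5, 2244 → Nov 5, 2245: 365 days.
Nov 5, 2245 → Nov 5, 2246: 365 days.
Nov 5, 2246 → Nov 5, 2247: 365 days.
Nov 5, 2247 → Nov 5, 2248: 366 days (Feb 29, 2248 is in that span).
Nov 5, 2248 → Dec 5, 2248: 30 days (November has 30).
Dec 5, 2248 → Jan 5, 2249: 31 days (December has 31).
Jan 5, 2249 → Feb 5, 2249: 31 days (January has 31).
Feb 5, 2249 → Mar 5, 2249: 28 days (February has 28).
Mar 5, 2249 → Apr 5, 2249: 31 days (March has 31).
Apr 5, 2249 → May 3, 2249: 28 days.
Total: 4928 days.

4928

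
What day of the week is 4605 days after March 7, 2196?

Sunday

First find the weekday of Mar 7, 2196. Doomsday rule: the anchor day for the 2100s is Sunday. For year 96: 96÷12 = 8 r 0, and 0÷4 = 0, so 8+0+0 = 8.
Sunday + 8 ≡ Monday — that's 2196's doomsday.
In March the doomsday date is Mar 14.
Mar 7 is 7 days before Mar 14; 7 mod 7 = 0, so Monday − 0 = Monday.
4605 mod 7 = 6, so 4605 days after a Monday is Monday + 6 = Sunday.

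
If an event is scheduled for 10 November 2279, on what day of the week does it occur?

Monday

Doomsday rule: the anchor day for the 2200s is Friday. For year 79: 79÷12 = 6 r 7, and 7÷4 = 1, so 6+7+1 = 14.
Friday + 14 ≡ Friday — that's 2279's doomsday.
In November the doomsday date is Nov 7.
Nov 10 is 3 days after Nov 7; 3 mod 7 = 3, so Friday + 3 = Monday.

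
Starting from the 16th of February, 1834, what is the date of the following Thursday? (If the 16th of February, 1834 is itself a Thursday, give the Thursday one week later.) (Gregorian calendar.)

February 20, 1834

Feb 16, 1834 is a Sunday.
From Sunday to the next Thursday is 4 days.
Feb 16, 1834 + 4 = Feb 20, 1834.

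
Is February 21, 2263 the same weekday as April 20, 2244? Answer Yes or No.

Yes

From Apr 20, 2244 to Feb 21, 2263 is 6881 days.
6881 mod 7 = 0, so they are the same weekday.
(Apr 20, 2244 is a Saturday; Feb 21, 2263 is a Saturday.)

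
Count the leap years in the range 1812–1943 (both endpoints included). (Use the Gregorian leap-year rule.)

Multiples of 4 in [1812,1943]: 33.
Of those, multiples of 100: 1 (not leap unless ÷400).
Multiples of 400: 0.
Leap years = 33 − 1 + 0 = 32.

32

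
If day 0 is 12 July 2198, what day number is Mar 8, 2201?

Jul 12, 2198 → Jul 12, 2199: 365 days.
Jul 12, 2199 → Jul 12, 2200: 365 days.
Jul 12, 2200 → Aug 12, 2200: 31 days (July has 31).
Aug 12, 2200 → Sep 12, 2200: 31 days (August has 31).
Sep 12, 2200 → Oct 12, 2200: 30 days (September has 30).
Oct 12, 2200 → Nov 12, 2200: 31 days (October has 31).
Nov 12, 2200 → Dec 12, 2200: 30 days (November has 30).
Dec 12, 2200 → Jan 12, 2201: 31 days (December has 31).
Jan 12, 2201 → Feb 12, 2201: 31 days (January has 31).
Feb 12, 2201 → Mar 8, 2201: 24 days.
Total: 969 days.

969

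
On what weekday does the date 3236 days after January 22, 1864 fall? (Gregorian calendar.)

Jan 22, 1864 is a Friday.
3236 mod 7 = 2, so 3236 days after a Friday is Friday + 2 = Sunday.

Sunday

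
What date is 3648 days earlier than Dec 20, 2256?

−366 (one year; includes Feb 29, 2256) → Dec 20, 2255 (3282 left).
−365 (one year) → Dec 20, 2254 (2917 left).
−365 (one year) → Dec 20, 2253 (2552 left).
−365 (one year) → Dec 20, 2252 (2187 left).
−366 (one year; includes Feb 29, 2252) → Dec 20, 2251 (1821 left).
−365 (one year) → Dec 20, 2250 (1456 left).
−365 (one year) → Dec 20, 2249 (1091 left).
−365 (one year) → Dec 20, 2248 (726 left).
−366 (one year; includes Feb 29, 2248) → Dec 20, 2247 (360 left).
−20 → Nov 30, 2247 (end of Nov, 30 days; 340 left).
−30 → Oct 31, 2247 (end of Oct, 31 days; 310 left).
−31 → Sep 30, 2247 (end of Sep, 30 days; 279 left).
−30 → Aug 31, 2247 (end of Aug, 31 days; 249 left).
−31 → Jul 31, 2247 (end of Jul, 31 days; 218 left).
−31 → Jun 30, 2247 (end of Jun, 30 days; 187 left).
−30 → May 31, 2247 (end of May, 31 days; 157 left).
−31 → Apr 30, 2247 (end of Apr, 30 days; 126 left).
−30 → Mar 31, 2247 (end of Mar, 31 days; 96 left).
−31 → Feb 28, 2247 (end of Feb, 28 days; 65 left).
−28 → Jan 31, 2247 (end of Jan, 31 days; 37 left).
−31 → Dec 31, 2246 (end of Dec, 31 days; 6 left).
−6 → Dec 25, 2246.

December 25, 2246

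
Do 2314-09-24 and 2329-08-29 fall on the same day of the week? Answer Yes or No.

From Sep 24, 2314 to Aug 29, 2329 is 5453 days.
5453 mod 7 = 0, so they are the same weekday.
(Sep 24, 2314 is a Thursday; Aug 29, 2329 is a Thursday.)

Yes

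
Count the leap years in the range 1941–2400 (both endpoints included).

Multiples of 4 in [1941,2400]: 115.
Of those, multiples of 100: 5 (not leap unless ÷400).
Multiples of 400: 2.
Leap years = 115 − 5 + 2 = 112.

112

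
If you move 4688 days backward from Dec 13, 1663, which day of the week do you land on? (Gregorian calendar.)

Saturday

First find the weekday of Dec 13, 1663. Doomsday rule: the anchor day for the 1600s is Tuesday. For year 63: 63÷12 = 5 r 3, and 3÷4 = 0, so 5+3+0 = 8.
Tuesday + 8 ≡ Wednesday — that's 1663's doomsday.
In December the doomsday date is Dec 12.
Dec 13 is 1 day after Dec 12; 1 mod 7 = 1, so Wednesday + 1 = Thursday.
4688 mod 7 = 5, so 4688 days before a Thursday is Thursday − 5 = Saturday.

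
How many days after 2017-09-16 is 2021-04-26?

Sep 16, 2017 → Sep 16, 2018: 365 days.
Sep 16, 2018 → Sep 16, 2019: 365 days.
Sep 16, 2019 → Sep 16, 2020: 366 days (Feb 29, 2020 is in that span).
Sep 16, 2020 → Oct 16, 2020: 30 days (September has 30).
Oct 16, 2020 → Nov 16, 2020: 31 days (October has 31).
Nov 16, 2020 → Dec 16, 2020: 30 days (November has 30).
Dec 16, 2020 → Jan 16, 2021: 31 days (December has 31).
Jan 16, 2021 → Feb 16, 2021: 31 days (January has 31).
Feb 16, 2021 → Mar 16, 2021: 28 days (February has 28).
Mar 16, 2021 → Apr 16, 2021: 31 days (March has 31).
Apr 16, 2021 → Apr 26, 2021: 10 days.
Total: 1318 days.

1318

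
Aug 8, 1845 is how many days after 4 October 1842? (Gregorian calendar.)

1039

Oct 4, 1842 → Oct 4, 1843: 365 days.
Oct 4, 1843 → Oct 4, 1844: 366 days (Feb 29, 1844 is in that span).
Oct 4, 1844 → Nov 4, 1844: 31 days (October has 31).
Nov 4, 1844 → Dec 4, 1844: 30 days (November has 30).
Dec 4, 1844 → Jan 4, 1845: 31 days (December has 31).
Jan 4, 1845 → Feb 4, 1845: 31 days (January has 31).
Feb 4, 1845 → Mar 4, 1845: 28 days (February has 28).
Mar 4, 1845 → Apr 4, 1845: 31 days (March has 31).
Apr 4, 1845 → May 4, 1845: 30 days (April has 30).
May 4, 1845 → Jun 4, 1845: 31 days (May has 31).
Jun 4, 1845 → Jul 4, 1845: 30 days (June has 30).
Jul 4, 1845 → Aug 4, 1845: 31 days (July has 31).
Aug 4, 1845 → Aug 8, 1845: 4 days.
Total: 1039 days.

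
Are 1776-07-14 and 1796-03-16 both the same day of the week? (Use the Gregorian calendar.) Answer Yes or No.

No

From Jul 14, 1776 to Mar 16, 1796 is 7185 days.
7185 mod 7 = 3, so they are different weekdays.
(Jul 14, 1776 is a Sunday; Mar 16, 1796 is a Wednesday.)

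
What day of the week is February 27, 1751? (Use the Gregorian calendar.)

Saturday

Doomsday rule: the anchor day for the 1700s is Sunday. For year 51: 51÷12 = 4 r 3, and 3÷4 = 0, so 4+3+0 = 7.
Sunday + 7 ≡ Sunday — that's 1751's doomsday.
In February the doomsday date is Feb 28 (1751 is not a leap year).
Feb 27 is 1 day before Feb 28; 1 mod 7 = 1, so Sunday − 1 = Saturday.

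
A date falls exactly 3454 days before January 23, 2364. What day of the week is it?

Jan 23, 2364 is a Thursday.
3454 mod 7 = 3, so 3454 days before a Thursday is Thursday − 3 = Monday.

Monday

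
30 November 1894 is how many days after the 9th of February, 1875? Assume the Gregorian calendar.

Feb 9, 1875 → Feb 9, 1876: 365 days.
Feb 9, 1876 → Feb 9, 1877: 366 days (Feb 29, 1876 is in that span).
Feb 9, 1877 → Feb 9, 1878: 365 days.
Feb 9, 1878 → Feb 9, 1879: 365 days.
Feb 9, 1879 → Feb 9, 1880: 365 days.
Feb 9, 1880 → Feb 9, 1881: 366 days (Feb 29, 1880 is in that span).
Feb 9, 1881 → Feb 9, 1882: 365 days.
Feb 9, 1882 → Feb 9, 1883: 365 days.
Feb 9, 1883 → Feb 9, 1884: 365 days.
Feb 9, 1884 → Feb 9, 1885: 366 days (Feb 29, 1884 is in that span).
Feb 9, 1885 → Feb 9, 1886: 365 days.
Feb 9, 1886 → Feb 9, 1887: 365 days.
Feb 9, 1887 → Feb 9, 1888: 365 days.
Feb 9, 1888 → Feb 9, 1889: 366 days (Feb 29, 1888 is in that span).
Feb 9, 1889 → Feb 9, 1890: 365 days.
Feb 9, 1890 → Feb 9, 1891: 365 days.
Feb 9, 1891 → Feb 9, 1892: 365 days.
Feb 9, 1892 → Feb 9, 1893: 366 days (Feb 29, 1892 is in that span).
Feb 9, 1893 → Feb 9, 1894: 365 days.
Feb 9, 1894 → Mar 9, 1894: 28 days (February has 28).
Mar 9, 1894 → Apr 9, 1894: 31 days (March has 31).
Apr 9, 1894 → May 9, 1894: 30 days (April has 30).
May 9, 1894 → Jun 9, 1894: 31 days (May has 31).
Jun 9, 1894 → Jul 9, 1894: 30 days (June has 30).
Jul 9, 1894 → Aug 9, 1894: 31 days (July has 31).
Aug 9, 1894 → Sep 9, 1894: 31 days (August has 31).
Sep 9, 1894 → Oct 9, 1894: 30 days (September has 30).
Oct 9, 1894 → Nov 9, 1894: 31 days (October has 31).
Nov 9, 1894 → Nov 30, 1894: 21 days.
Total: 7234 days.

7234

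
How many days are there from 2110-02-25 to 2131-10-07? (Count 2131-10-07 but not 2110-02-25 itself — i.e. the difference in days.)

Feb 25, 2110 → Feb 25, 2111: 365 days.
Feb 25, 2111 → Feb 25, 2112: 365 days.
Feb 25, 2112 → Feb 25, 2113: 366 days (Feb 29, 2112 is in that span).
Feb 25, 2113 → Feb 25, 2114: 365 days.
Feb 25, 2114 → Feb 25, 2115: 365 days.
Feb 25, 2115 → Feb 25, 2116: 365 days.
Feb 25, 2116 → Feb 25, 2117: 366 days (Feb 29, 2116 is in that span).
Feb 25, 2117 → Feb 25, 2118: 365 days.
Feb 25, 2118 → Feb 25, 2119: 365 days.
Feb 25, 2119 → Feb 25, 2120: 365 days.
Feb 25, 2120 → Feb 25, 2121: 366 days (Feb 29, 2120 is in that span).
Feb 25, 2121 → Feb 25, 2122: 365 days.
Feb 25, 2122 → Feb 25, 2123: 365 days.
Feb 25, 2123 → Feb 25, 2124: 365 days.
Feb 25, 2124 → Feb 25, 2125: 366 days (Feb 29, 2124 is in that span).
Feb 25, 2125 → Feb 25, 2126: 365 days.
Feb 25, 2126 → Feb 25, 2127: 365 days.
Feb 25, 2127 → Feb 25, 2128: 365 days.
Feb 25, 2128 → Feb 25, 2129: 366 days (Feb 29, 2128 is in that span).
Feb 25, 2129 → Feb 25, 2130: 365 days.
Feb 25, 2130 → Feb 25, 2131: 365 days.
Feb 25, 2131 → Mar 25, 2131: 28 days (February has 28).
Mar 25, 2131 → Apr 25, 2131: 31 days (March has 31).
Apr 25, 2131 → May 25, 2131: 30 days (April has 30).
May 25, 2131 → Jun 25, 2131: 31 days (May has 31).
Jun 25, 2131 → Jul 25, 2131: 30 days (June has 30).
Jul 25, 2131 → Aug 25, 2131: 31 days (July has 31).
Aug 25, 2131 → Sep 25, 2131: 31 days (August has 31).
Sep 25, 2131 → Oct 7, 2131: 12 days.
Total: 7894 days.

7894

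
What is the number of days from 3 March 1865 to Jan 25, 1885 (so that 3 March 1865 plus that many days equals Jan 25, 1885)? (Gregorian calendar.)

7268

Mar 3, 1865 → Mar 3, 1866: 365 days.
Mar 3, 1866 → Mar 3, 1867: 365 days.
Mar 3, 1867 → Mar 3, 1868: 366 days (Feb 29, 1868 is in that span).
Mar 3, 1868 → Mar 3, 1869: 365 days.
Mar 3, 1869 → Mar 3, 1870: 365 days.
Mar 3, 1870 → Mar 3, 1871: 365 days.
Mar 3, 1871 → Mar 3, 1872: 366 days (Feb 29, 1872 is in that span).
Mar 3, 1872 → Mar 3, 1873: 365 days.
Mar 3, 1873 → Mar 3, 1874: 365 days.
Mar 3, 1874 → Mar 3, 1875: 365 days.
Mar 3, 1875 → Mar 3, 1876: 366 days (Feb 29, 1876 is in that span).
Mar 3, 1876 → Mar 3, 1877: 365 days.
Mar 3, 1877 → Mar 3, 1878: 365 days.
Mar 3, 1878 → Mar 3, 1879: 365 days.
Mar 3, 1879 → Mar 3, 1880: 366 days (Feb 29, 1880 is in that span).
Mar 3, 1880 → Mar 3, 1881: 365 days.
Mar 3, 1881 → Mar 3, 1882: 365 days.
Mar 3, 1882 → Mar 3, 1883: 365 days.
Mar 3, 1883 → Mar 3, 1884: 366 days (Feb 29, 1884 is in that span).
Mar 3, 1884 → Apr 3, 1884: 31 days (March has 31).
Apr 3, 1884 → May 3, 1884: 30 days (April has 30).
May 3, 1884 → Jun 3, 1884: 31 days (May has 31).
Jun 3, 1884 → Jul 3, 1884: 30 days (June has 30).
Jul 3, 1884 → Aug 3, 1884: 31 days (July has 31).
Aug 3, 1884 → Sep 3, 1884: 31 days (August has 31).
Sep 3, 1884 → Oct 3, 1884: 30 days (September has 30).
Oct 3, 1884 → Nov 3, 1884: 31 days (October has 31).
Nov 3, 1884 → Dec 3, 1884: 30 days (November has 30).
Dec 3, 1884 → Jan 3, 1885: 31 days (December has 31).
Jan 3, 1885 → Jan 25, 1885: 22 days.
Total: 7268 days.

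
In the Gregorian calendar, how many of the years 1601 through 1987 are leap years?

Multiples of 4 in [1601,1987]: 96.
Of those, multiples of 100: 3 (not leap unless ÷400).
Multiples of 400: 0.
Leap years = 96 − 3 + 0 = 93.

93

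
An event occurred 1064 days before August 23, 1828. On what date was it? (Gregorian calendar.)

September 24, 1825

−366 (one year; includes Feb 29, 1828) → Aug 23, 1827 (698 left).
−365 (one year) → Aug 23, 1826 (333 left).
−23 → Jul 31, 1826 (end of Jul, 31 days; 310 left).
−31 → Jun 30, 1826 (end of Jun, 30 days; 279 left).
−30 → May 31, 1826 (end of May, 31 days; 249 left).
−31 → Apr 30, 1826 (end of Apr, 30 days; 218 left).
−30 → Mar 31, 1826 (end of Mar, 31 days; 188 left).
−31 → Feb 28, 1826 (end of Feb, 28 days; 157 left).
−28 → Jan 31, 1826 (end of Jan, 31 days; 129 left).
−31 → Dec 31, 1825 (end of Dec, 31 days; 98 left).
−31 → Nov 30, 1825 (end of Nov, 30 days; 67 left).
−30 → Oct 31, 1825 (end of Oct, 31 days; 37 left).
−31 → Sep 30, 1825 (end of Sep, 30 days; 6 left).
−6 → Sep 24, 1825.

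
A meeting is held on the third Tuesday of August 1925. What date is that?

August 18, 1925

August 1, 1925 is a Saturday.
The first Tuesday is therefore August 4 (3 days later).
The third Tuesday is 4 + 2×7 = August 18.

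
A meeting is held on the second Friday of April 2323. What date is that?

April 13, 2323

April 1, 2323 is a Sunday.
The first Friday is therefore April 6 (5 days later).
The second Friday is 6 + 1×7 = April 13.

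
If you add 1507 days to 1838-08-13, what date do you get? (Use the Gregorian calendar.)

September 28, 1842

+365 (one year) → Aug 13, 1839 (1142 left).
+366 (one year; includes Feb 29, 1840) → Aug 13, 1840 (776 left).
+365 (one year) → Aug 13, 1841 (411 left).
+365 (one year) → Aug 13, 1842 (46 left).
Aug has 31 days: +19 → Sep 1, 1842 (27 left).
+27 → Sep 28, 1842.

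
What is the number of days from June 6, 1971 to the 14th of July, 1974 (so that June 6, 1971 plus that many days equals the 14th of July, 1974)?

1134

Jun 6, 1971 → Jun 6, 1972: 366 days (Feb 29, 1972 is in that span).
Jun 6, 1972 → Jun 6, 1973: 365 days.
Jun 6, 1973 → Jun 6, 1974: 365 days.
Jun 6, 1974 → Jul 6, 1974: 30 days (June has 30).
Jul 6, 1974 → Jul 14, 1974: 8 days.
Total: 1134 days.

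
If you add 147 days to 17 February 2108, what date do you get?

Feb has 29 days: +13 → Mar 1, 2108 (134 left).
Mar has 31 days: +31 → Apr 1, 2108 (103 left).
Apr has 30 days: +30 → May 1, 2108 (73 left).
May has 31 days: +31 → Jun 1, 2108 (42 left).
Jun has 30 days: +30 → Jul 1, 2108 (12 left).
+12 → Jul 13, 2108.

July 13, 2108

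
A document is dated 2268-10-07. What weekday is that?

Wednesday

Doomsday rule: the anchor day for the 2200s is Friday. For year 68: 68÷12 = 5 r 8, and 8÷4 = 2, so 5+8+2 = 15.
Friday + 15 ≡ Saturday — that's 2268's doomsday.
In October the doomsday date is Oct 10.
Oct 7 is 3 days before Oct 10; 3 mod 7 = 3, so Saturday − 3 = Wednesday.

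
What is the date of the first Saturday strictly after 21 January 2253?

January 22, 2253

Jan 21, 2253 is a Friday.
From Friday to the next Saturday is 1 day.
Jan 21, 2253 + 1 = Jan 22, 2253.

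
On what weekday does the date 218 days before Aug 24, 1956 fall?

Aug 24, 1956 is a Friday.
218 mod 7 = 1, so 218 days before a Friday is Friday − 1 = Thursday.

Thursday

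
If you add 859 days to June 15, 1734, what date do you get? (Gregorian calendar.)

+365 (one year) → Jun 15, 1735 (494 left).
+366 (one year; includes Feb 29, 1736) → Jun 15, 1736 (128 left).
Jun has 30 days: +16 → Jul 1, 1736 (112 left).
Jul has 31 days: +31 → Aug 1, 1736 (81 left).
Aug has 31 days: +31 → Sep 1, 1736 (50 left).
Sep has 30 days: +30 → Oct 1, 1736 (20 left).
+20 → Oct 21, 1736.

October 21, 1736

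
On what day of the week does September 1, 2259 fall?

Doomsday rule: the anchor day for the 2200s is Friday. For year 59: 59÷12 = 4 r 11, and 11÷4 = 2, so 4+11+2 = 17.
Friday + 17 ≡ Monday — that's 2259's doomsday.
In September the doomsday date is Sep 5.
Sep 1 is 4 days before Sep 5; 4 mod 7 = 4, so Monday − 4 = Thursday.

Thursday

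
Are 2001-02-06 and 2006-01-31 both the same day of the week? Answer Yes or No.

From Feb 6, 2001 to Jan 31, 2006 is 1820 days.
1820 mod 7 = 0, so they are the same weekday.
(Feb 6, 2001 is a Tuesday; Jan 31, 2006 is a Tuesday.)

Yes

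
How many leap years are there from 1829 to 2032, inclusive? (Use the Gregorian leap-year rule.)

50

Multiples of 4 in [1829,2032]: 51.
Of those, multiples of 100: 2 (not leap unless ÷400).
Multiples of 400: 1.
Leap years = 51 − 2 + 1 = 50.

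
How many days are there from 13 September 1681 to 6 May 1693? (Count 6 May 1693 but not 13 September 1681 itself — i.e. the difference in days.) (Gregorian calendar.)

Sep 13, 1681 → Sep 13, 1682: 365 days.
Sep 13, 1682 → Sep 13, 1683: 365 days.
Sep 13, 1683 → Sep 13, 1684: 366 days (Feb 29, 1684 is in that span).
Sep 13, 1684 → Sep 13, 1685: 365 days.
Sep 13, 1685 → Sep 13, 1686: 365 days.
Sep 13, 1686 → Sep 13, 1687: 365 days.
Sep 13, 1687 → Sep 13, 1688: 366 days (Feb 29, 1688 is in that span).
Sep 13, 1688 → Sep 13, 1689: 365 days.
Sep 13, 1689 → Sep 13, 1690: 365 days.
Sep 13, 1690 → Sep 13, 1691: 365 days.
Sep 13, 1691 → Sep 13, 1692: 366 days (Feb 29, 1692 is in that span).
Sep 13, 1692 → Oct 13, 1692: 30 days (September has 30).
Oct 13, 1692 → Nov 13, 1692: 31 days (October has 31).
Nov 13, 1692 → Dec 13, 1692: 30 days (November has 30).
Dec 13, 1692 → Jan 13, 1693: 31 days (December has 31).
Jan 13, 1693 → Feb 13, 1693: 31 days (January has 31).
Feb 13, 1693 → Mar 13, 1693: 28 days (February has 28).
Mar 13, 1693 → Apr 13, 1693: 31 days (March has 31).
Apr 13, 1693 → May 6, 1693: 23 days.
Total: 4253 days.

4253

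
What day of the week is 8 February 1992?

Saturday

Doomsday rule: the anchor day for the 1900s is Wednesday. For year 92: 92÷12 = 7 r 8, and 8÷4 = 2, so 7+8+2 = 17.
Wednesday + 17 ≡ Saturday — that's 1992's doomsday.
In February the doomsday date is Feb 29 (1992 is a leap year (divisible by 4)).
Feb 8 is 21 days before Feb 29; 21 mod 7 = 0, so Saturday − 0 = Saturday.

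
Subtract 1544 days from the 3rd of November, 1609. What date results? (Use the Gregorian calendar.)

−365 (one year) → Nov 3, 1608 (1179 left).
−366 (one year; includes Feb 29, 1608) → Nov 3, 1607 (813 left).
−365 (one year) → Nov 3, 1606 (448 left).
−365 (one year) → Nov 3, 1605 (83 left).
−3 → Oct 31, 1605 (end of Oct, 31 days; 80 left).
−31 → Sep 30, 1605 (end of Sep, 30 days; 49 left).
−30 → Aug 31, 1605 (end of Aug, 31 days; 19 left).
−19 → Aug 12, 1605.

August 12, 1605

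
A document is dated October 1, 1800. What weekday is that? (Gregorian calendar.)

Doomsday rule: the anchor day for the 1800s is Friday. For year 00: 0÷12 = 0 r 0, and 0÷4 = 0, so 0+0+0 = 0.
Friday + 0 ≡ Friday — that's 1800's doomsday.
In October the doomsday date is Oct 10.
Oct 1 is 9 days before Oct 10; 9 mod 7 = 2, so Friday − 2 = Wednesday.

Wednesday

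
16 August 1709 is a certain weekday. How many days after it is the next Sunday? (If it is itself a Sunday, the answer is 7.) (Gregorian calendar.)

2

Aug 16, 1709 is a Friday.
From Friday to the next Sunday is 2 days.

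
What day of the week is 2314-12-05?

Doomsday rule: the anchor day for the 2300s is Wednesday. For year 14: 14÷12 = 1 r 2, and 2÷4 = 0, so 1+2+0 = 3.
Wednesday + 3 ≡ Saturday — that's 2314's doomsday.
In December the doomsday date is Dec 12.
Dec 5 is 7 days before Dec 12; 7 mod 7 = 0, so Saturday − 0 = Saturday.

Saturday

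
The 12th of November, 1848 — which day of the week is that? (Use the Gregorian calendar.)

Sunday

Doomsday rule: the anchor day for the 1800s is Friday. For year 48: 48÷12 = 4 r 0, and 0÷4 = 0, so 4+0+0 = 4.
Friday + 4 ≡ Tuesday — that's 1848's doomsday.
In November the doomsday date is Nov 7.
Nov 12 is 5 days after Nov 7; 5 mod 7 = 5, so Tuesday + 5 = Sunday.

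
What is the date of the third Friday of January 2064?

January 18, 2064

January 1, 2064 is a Tuesday.
The first Friday is therefore January 4 (3 days later).
The third Friday is 4 + 2×7 = January 18.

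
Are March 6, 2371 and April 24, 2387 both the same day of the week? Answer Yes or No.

No

From Mar 6, 2371 to Apr 24, 2387 is 5893 days.
5893 mod 7 = 6, so they are different weekdays.
(Mar 6, 2371 is a Saturday; Apr 24, 2387 is a Friday.)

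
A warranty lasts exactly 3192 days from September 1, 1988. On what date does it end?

May 29, 1997

+365 (one year) → Sep 1, 1989 (2827 left).
+365 (one year) → Sep 1, 1990 (2462 left).
+365 (one year) → Sep 1, 1991 (2097 left).
+366 (one year; includes Feb 29, 1992) → Sep 1, 1992 (1731 left).
+365 (one year) → Sep 1, 1993 (1366 left).
+365 (one year) → Sep 1, 1994 (1001 left).
+365 (one year) → Sep 1, 1995 (636 left).
+366 (one year; includes Feb 29, 1996) → Sep 1, 1996 (270 left).
Sep has 30 days: +30 → Oct 1, 1996 (240 left).
Oct has 31 days: +31 → Nov 1, 1996 (209 left).
Nov has 30 days: +30 → Dec 1, 1996 (179 left).
Dec has 31 days: +31 → Jan 1, 1997 (148 left).
Jan has 31 days: +31 → Feb 1, 1997 (117 left).
Feb has 28 days: +28 → Mar 1, 1997 (89 left).
Mar has 31 days: +31 → Apr 1, 1997 (58 left).
Apr has 30 days: +30 → May 1, 1997 (28 left).
+28 → May 29, 1997.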